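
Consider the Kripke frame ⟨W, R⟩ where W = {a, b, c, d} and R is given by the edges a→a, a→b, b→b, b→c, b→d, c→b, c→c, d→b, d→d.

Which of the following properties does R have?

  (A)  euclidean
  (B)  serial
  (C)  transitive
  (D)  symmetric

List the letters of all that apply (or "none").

B

(A) not euclidean: a R b and a R a but not b R a.
(B) serial: every world has an R-successor.
(C) not transitive: a R b and b R c but not a R c.
(D) not symmetric: a R b but not b R a.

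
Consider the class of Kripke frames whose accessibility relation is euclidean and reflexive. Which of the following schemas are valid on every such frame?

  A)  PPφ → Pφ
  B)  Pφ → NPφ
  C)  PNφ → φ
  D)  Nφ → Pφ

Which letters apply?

A reflexive euclidean relation is also symmetric (from wRw and wRv the euclidean condition gives vRw) and hence transitive; it is an equivalence relation.
(A) PPφ → Pφ is the dual of axiom 4, which corresponds to transitivity. Every such R is transitive — valid.
(B) Pφ → NPφ is axiom 5; it is valid on a frame exactly when R is euclidean. Every such R is euclidean, so valid.
(C) PNφ → φ (the dual of axiom B) characterises the symmetric frames. Every such R is symmetric — valid.
(D) Nφ → Pφ (axiom D) characterises the serial frames. Every such R is serial — valid.

A, B, C, D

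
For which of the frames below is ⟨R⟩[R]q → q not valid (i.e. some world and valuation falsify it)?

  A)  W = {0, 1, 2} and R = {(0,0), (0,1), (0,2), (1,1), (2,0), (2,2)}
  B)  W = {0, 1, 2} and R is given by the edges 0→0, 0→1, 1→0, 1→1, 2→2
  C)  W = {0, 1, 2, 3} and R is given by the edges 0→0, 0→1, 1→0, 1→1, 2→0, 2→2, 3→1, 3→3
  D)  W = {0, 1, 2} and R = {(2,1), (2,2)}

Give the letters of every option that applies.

The schema ⟨R⟩[R]q → q is the dual of axiom B; it is valid on a frame iff R is symmetric.
(A) R is not symmetric (0 R 1 but not 1 R 0), so the schema fails here.
(B) R is symmetric (every R-edge is matched by its reverse), so the schema is valid here.
(C) R is not symmetric (2 R 0 but not 0 R 2), so the schema fails here.
(D) R is not symmetric (2 R 1 but not 1 R 2), so the schema fails here.

A, C, D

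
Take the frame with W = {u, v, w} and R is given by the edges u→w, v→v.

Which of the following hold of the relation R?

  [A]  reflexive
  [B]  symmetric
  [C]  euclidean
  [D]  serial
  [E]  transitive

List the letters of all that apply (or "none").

E

(A) not reflexive: not u R u.
(B) not symmetric: u R w but not w R u.
(C) not euclidean: u R w and u R w but not w R w.
(D) not serial: w has no R-successor.
(E) transitive: R is closed under composition.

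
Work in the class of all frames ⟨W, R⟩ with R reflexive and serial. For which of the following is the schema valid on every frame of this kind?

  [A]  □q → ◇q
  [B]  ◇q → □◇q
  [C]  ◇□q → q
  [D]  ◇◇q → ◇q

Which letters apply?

A

(A) axiom D: valid iff R is serial. Every such R is serial — valid.
(B) axiom 5: valid iff R is euclidean. Such an R need not be euclidean — not valid.
(C) ◇□q → q (the dual of axiom B) characterises the symmetric frames. Such an R need not be symmetric — not valid.
(D) ◇◇q → ◇q is the dual of axiom 4; it is valid on a frame exactly when R is transitive. Such an R need not be transitive, so not valid.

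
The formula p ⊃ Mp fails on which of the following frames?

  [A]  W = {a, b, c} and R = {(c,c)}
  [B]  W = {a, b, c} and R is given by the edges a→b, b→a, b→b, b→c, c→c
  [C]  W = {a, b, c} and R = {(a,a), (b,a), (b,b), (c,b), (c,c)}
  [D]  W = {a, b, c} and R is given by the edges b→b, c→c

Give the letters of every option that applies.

A, B, D

The schema p ⊃ Mp is the dual of axiom T; it is valid on a frame iff R is reflexive.
(A) R is not reflexive (not a R a), so the schema fails here.
(B) R is not reflexive (not a R a), so the schema fails here.
(C) R is reflexive (each world relates to itself), so the schema is valid here.
(D) R is not reflexive (not a R a), so the schema fails here.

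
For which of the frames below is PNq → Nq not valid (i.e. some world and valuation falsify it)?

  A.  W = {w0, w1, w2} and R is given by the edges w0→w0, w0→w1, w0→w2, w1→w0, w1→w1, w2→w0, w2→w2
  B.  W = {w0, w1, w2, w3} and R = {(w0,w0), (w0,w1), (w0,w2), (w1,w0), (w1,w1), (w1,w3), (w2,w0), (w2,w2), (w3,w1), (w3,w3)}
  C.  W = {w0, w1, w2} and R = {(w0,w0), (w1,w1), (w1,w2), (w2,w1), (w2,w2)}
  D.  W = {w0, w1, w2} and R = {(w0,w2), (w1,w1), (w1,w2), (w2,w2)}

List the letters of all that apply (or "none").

The schema PNq → Nq is the dual of axiom 5; it is valid on a frame iff R is euclidean.
(A) R is not euclidean (w0 R w1 and w0 R w2 but not w1 R w2), so the schema fails here.
(B) R is not euclidean (w0 R w1 and w0 R w2 but not w1 R w2), so the schema fails here.
(C) R is euclidean (any two R-successors of the same world are R-related), so the schema is valid here.
(D) R is not euclidean (w1 R w2 and w1 R w1 but not w2 R w1), so the schema fails here.

A, B, D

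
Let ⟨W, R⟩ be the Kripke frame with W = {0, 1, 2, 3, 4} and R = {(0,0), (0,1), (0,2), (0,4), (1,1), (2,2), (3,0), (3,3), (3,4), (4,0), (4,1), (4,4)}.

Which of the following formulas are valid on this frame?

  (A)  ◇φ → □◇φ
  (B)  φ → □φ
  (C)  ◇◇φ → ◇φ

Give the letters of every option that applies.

R is not transitive: 3 R 0 and 0 R 1 but not 3 R 1.
R is not euclidean: 0 R 1 and 0 R 0 but not 1 R 0.
R is not a subset of the identity: 0 R 1 with 0 ≠ 1.
(A) ◇φ → □◇φ is axiom 5, which corresponds to the euclidean property. R is not euclidean — not valid.
(B) φ → □φ is valid only on frames where every R-edge is a self-loop. Here R ⊄ identity — not valid.
(C) the dual of axiom 4: valid iff R is transitive. R is not transitive — not valid.

none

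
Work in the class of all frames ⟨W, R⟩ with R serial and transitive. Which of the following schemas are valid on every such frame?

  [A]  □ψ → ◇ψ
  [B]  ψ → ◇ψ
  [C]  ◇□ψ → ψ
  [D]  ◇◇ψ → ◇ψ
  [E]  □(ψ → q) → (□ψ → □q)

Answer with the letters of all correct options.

A, D, E

(A) □ψ → ◇ψ is axiom D; it is valid on a frame exactly when R is serial. Every such R is serial, so valid.
(B) ψ → ◇ψ (the dual of axiom T) characterises the reflexive frames. Such an R need not be reflexive — not valid.
(C) ◇□ψ → ψ (the dual of axiom B) characterises the symmetric frames. Such an R need not be symmetric — not valid.
(D) ◇◇ψ → ◇ψ is the dual of axiom 4, which corresponds to transitivity. Every such R is transitive — valid.
(E) this is just K, valid on every normal frame.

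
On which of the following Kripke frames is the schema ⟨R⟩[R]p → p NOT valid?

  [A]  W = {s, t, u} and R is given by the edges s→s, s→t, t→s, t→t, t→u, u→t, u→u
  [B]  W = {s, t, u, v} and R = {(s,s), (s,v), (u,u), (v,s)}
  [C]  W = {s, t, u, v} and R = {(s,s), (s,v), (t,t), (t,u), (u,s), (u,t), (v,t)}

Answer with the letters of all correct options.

C

The schema ⟨R⟩[R]p → p is the dual of axiom B; it is valid on a frame iff R is symmetric.
(A) R is symmetric (every R-edge is matched by its reverse), so the schema is valid here.
(B) R is symmetric (every R-edge is matched by its reverse), so the schema is valid here.
(C) R is not symmetric (s R v but not v R s), so the schema fails here.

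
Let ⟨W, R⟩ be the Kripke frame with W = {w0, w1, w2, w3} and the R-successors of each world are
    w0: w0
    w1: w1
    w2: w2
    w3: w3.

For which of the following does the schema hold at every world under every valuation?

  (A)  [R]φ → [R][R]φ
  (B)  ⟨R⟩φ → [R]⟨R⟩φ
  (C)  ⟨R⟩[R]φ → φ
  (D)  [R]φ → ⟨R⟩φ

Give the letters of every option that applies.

R is symmetric: every R-edge is matched by its reverse.
R is transitive: R is closed under composition.
R is euclidean: any two R-successors of the same world are R-related.
R is serial: every world has an R-successor.
(A) [R]φ → [R][R]φ is axiom 4, which corresponds to transitivity. R is transitive — valid.
(B) ⟨R⟩φ → [R]⟨R⟩φ (axiom 5) characterises the euclidean frames. R is euclidean — valid.
(C) ⟨R⟩[R]φ → φ is the dual of axiom B; it is valid on a frame exactly when R is symmetric. R is symmetric, so valid.
(D) [R]φ → ⟨R⟩φ (axiom D) characterises the serial frames. R is serial — valid.

A, B, C, D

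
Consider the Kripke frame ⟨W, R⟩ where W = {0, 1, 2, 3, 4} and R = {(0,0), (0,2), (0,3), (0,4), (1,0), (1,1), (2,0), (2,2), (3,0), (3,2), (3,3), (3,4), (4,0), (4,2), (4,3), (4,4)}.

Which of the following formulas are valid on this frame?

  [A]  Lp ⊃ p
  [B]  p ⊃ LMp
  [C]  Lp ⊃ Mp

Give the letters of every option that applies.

A, C

R is reflexive: each world relates to itself.
R is not symmetric: 1 R 0 but not 0 R 1.
R is serial: every world has an R-successor.
(A) axiom T: valid iff R is reflexive. R is reflexive — valid.
(B) axiom B: valid iff R is symmetric. R is not symmetric — not valid.
(C) Lp ⊃ Mp is axiom D; it is valid on a frame exactly when R is serial. R is serial, so valid.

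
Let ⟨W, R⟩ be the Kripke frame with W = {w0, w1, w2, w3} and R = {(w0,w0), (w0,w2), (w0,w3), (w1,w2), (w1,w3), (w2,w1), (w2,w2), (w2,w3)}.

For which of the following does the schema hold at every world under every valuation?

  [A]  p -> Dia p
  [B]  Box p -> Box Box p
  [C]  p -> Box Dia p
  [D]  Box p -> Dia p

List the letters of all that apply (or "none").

R is not reflexive: not w1 R w1.
R is not symmetric: w0 R w2 but not w2 R w0.
R is not transitive: w0 R w2 and w2 R w1 but not w0 R w1.
R is not serial: w3 has no R-successor.
(A) the dual of axiom T: valid iff R is reflexive. R is not reflexive — not valid.
(B) axiom 4: valid iff R is transitive. R is not transitive — not valid.
(C) p -> Box Dia p is axiom B, which corresponds to symmetry. R is not symmetric — not valid.
(D) Box p -> Dia p is axiom D; it is valid on a frame exactly when R is serial. R is not serial, so not valid.

none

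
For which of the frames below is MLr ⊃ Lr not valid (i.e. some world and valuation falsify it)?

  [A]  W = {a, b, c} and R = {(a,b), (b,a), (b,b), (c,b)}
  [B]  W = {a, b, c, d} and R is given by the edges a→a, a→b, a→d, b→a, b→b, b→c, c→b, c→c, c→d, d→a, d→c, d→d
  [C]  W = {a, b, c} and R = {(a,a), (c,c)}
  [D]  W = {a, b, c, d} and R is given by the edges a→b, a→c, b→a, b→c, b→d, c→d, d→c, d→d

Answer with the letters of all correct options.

A, B, D

The schema MLr ⊃ Lr is the dual of axiom 5; it is valid on a frame iff R is euclidean.
(A) R is not euclidean (b R a and b R a but not a R a), so the schema fails here.
(B) R is not euclidean (a R b and a R d but not b R d), so the schema fails here.
(C) R is euclidean (any two R-successors of the same world are R-related), so the schema is valid here.
(D) R is not euclidean (a R c and a R b but not c R b), so the schema fails here.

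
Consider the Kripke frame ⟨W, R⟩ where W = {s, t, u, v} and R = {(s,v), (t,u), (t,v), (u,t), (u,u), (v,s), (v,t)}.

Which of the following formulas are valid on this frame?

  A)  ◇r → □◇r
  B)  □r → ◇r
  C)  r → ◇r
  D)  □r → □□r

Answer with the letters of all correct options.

B

R is not reflexive: not s R s.
R is not transitive: s R v and v R s but not s R s.
R is not euclidean: t R u and t R v but not u R v.
R is serial: every world has an R-successor.
(A) ◇r → □◇r is axiom 5, which corresponds to the euclidean property. R is not euclidean — not valid.
(B) □r → ◇r (axiom D) characterises the serial frames. R is serial — valid.
(C) the dual of axiom T: valid iff R is reflexive. R is not reflexive — not valid.
(D) □r → □□r is axiom 4; it is valid on a frame exactly when R is transitive. R is not transitive, so not valid.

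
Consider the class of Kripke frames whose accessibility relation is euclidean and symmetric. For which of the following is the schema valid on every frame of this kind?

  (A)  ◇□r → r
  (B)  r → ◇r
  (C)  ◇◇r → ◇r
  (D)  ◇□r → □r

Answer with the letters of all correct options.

A, C, D

A symmetric euclidean relation is transitive (uRv and vRw give vRu by symmetry, then uRw by the euclidean condition, applied at v).
(A) the dual of axiom B: valid iff R is symmetric. Every such R is symmetric — valid.
(B) r → ◇r is the dual of axiom T, which corresponds to reflexivity. Such an R need not be reflexive — not valid.
(C) the dual of axiom 4: valid iff R is transitive. Every such R is transitive — valid.
(D) ◇□r → □r is the dual of axiom 5; it is valid on a frame exactly when R is euclidean. Every such R is euclidean, so valid.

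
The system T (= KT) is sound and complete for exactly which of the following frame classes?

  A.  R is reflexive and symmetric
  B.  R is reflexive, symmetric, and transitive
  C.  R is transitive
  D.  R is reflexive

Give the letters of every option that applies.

(A) this class determines B (= KTB), not T (= KT).
(B) this class determines S5, not T (= KT).
(C) this class determines K4, not T (= KT).
(D) T (= KT) is sound and complete for exactly this class.

D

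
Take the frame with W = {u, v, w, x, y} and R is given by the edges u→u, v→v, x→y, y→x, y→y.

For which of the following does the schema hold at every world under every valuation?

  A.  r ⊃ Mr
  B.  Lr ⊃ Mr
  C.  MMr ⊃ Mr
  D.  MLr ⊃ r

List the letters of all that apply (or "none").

R is not reflexive: not w R w.
R is symmetric: every R-edge is matched by its reverse.
R is not transitive: x R y and y R x but not x R x.
R is not serial: w has no R-successor.
(A) r ⊃ Mr is the dual of axiom T, which corresponds to reflexivity. R is not reflexive — not valid.
(B) Lr ⊃ Mr is axiom D; it is valid on a frame exactly when R is serial. R is not serial, so not valid.
(C) MMr ⊃ Mr is the dual of axiom 4, which corresponds to transitivity. R is not transitive — not valid.
(D) MLr ⊃ r is the dual of axiom B, which corresponds to symmetry. R is symmetric — valid.

D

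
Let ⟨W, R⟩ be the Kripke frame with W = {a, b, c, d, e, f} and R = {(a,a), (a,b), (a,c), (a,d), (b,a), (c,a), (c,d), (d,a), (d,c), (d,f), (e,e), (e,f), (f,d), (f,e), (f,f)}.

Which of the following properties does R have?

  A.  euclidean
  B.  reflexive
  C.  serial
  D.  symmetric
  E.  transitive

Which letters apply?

C, D

(A) not euclidean: a R b and a R c but not b R c.
(B) not reflexive: not b R b.
(C) serial: every world has an R-successor.
(D) symmetric: every R-edge is matched by its reverse.
(E) not transitive: a R d and d R f but not a R f.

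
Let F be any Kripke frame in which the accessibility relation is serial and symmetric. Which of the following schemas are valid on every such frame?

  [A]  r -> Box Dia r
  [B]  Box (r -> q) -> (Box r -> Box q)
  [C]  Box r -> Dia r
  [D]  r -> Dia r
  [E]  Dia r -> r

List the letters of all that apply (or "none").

A, B, C

(A) r -> Box Dia r is axiom B, which corresponds to symmetry. Every such R is symmetric — valid.
(B) Box (r -> q) -> (Box r -> Box q) is the K axiom; it holds on all frames — valid.
(C) Box r -> Dia r (axiom D) characterises the serial frames. Every such R is serial — valid.
(D) r -> Dia r is the dual of axiom T, which corresponds to reflexivity. Such an R need not be reflexive — not valid.
(E) Dia r -> r is valid only on frames where every R-edge is a self-loop. Such an R need not be a subset of the identity — not valid.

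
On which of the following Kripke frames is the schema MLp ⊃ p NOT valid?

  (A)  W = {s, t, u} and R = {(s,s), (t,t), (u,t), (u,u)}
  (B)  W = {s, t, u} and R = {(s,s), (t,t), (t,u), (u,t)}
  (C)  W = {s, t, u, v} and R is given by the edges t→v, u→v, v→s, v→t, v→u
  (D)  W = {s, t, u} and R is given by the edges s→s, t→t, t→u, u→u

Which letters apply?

The schema MLp ⊃ p is the dual of axiom B; it is valid on a frame iff R is symmetric.
(A) R is not symmetric (u R t but not t R u), so the schema fails here.
(B) R is symmetric (every R-edge is matched by its reverse), so the schema is valid here.
(C) R is not symmetric (v R s but not s R v), so the schema fails here.
(D) R is not symmetric (t R u but not u R t), so the schema fails here.

A, C, D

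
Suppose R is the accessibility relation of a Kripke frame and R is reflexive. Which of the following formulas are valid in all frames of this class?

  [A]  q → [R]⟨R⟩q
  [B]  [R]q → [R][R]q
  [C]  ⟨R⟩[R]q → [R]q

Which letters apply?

A reflexive relation is serial.
(A) q → [R]⟨R⟩q (axiom B) characterises the symmetric frames. Such an R need not be symmetric — not valid.
(B) [R]q → [R][R]q (axiom 4) characterises the transitive frames. Such an R need not be transitive — not valid.
(C) ⟨R⟩[R]q → [R]q is the dual of axiom 5; it is valid on a frame exactly when R is euclidean. Such an R need not be euclidean, so not valid.

none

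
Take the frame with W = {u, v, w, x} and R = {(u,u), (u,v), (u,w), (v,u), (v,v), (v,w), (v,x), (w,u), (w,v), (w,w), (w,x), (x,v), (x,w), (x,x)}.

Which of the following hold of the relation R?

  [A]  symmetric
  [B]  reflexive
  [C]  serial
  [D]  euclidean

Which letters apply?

A, B, C

(A) symmetric: every R-edge is matched by its reverse.
(B) reflexive: each world relates to itself.
(C) serial: every world has an R-successor.
(D) not euclidean: v R u and v R x but not u R x.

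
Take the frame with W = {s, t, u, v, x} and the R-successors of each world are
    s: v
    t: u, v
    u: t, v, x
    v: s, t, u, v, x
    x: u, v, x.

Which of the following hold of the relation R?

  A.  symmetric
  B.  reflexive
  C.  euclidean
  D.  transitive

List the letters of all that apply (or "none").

A

(A) symmetric: every R-edge is matched by its reverse.
(B) not reflexive: not s R s.
(C) not euclidean: u R t and u R x but not t R x.
(D) not transitive: s R v and v R s but not s R s.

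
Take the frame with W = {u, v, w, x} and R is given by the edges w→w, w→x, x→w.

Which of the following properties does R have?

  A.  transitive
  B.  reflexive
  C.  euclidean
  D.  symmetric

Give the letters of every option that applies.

(A) not transitive: x R w and w R x but not x R x.
(B) not reflexive: not u R u.
(C) not euclidean: w R x and w R x but not x R x.
(D) symmetric: every R-edge is matched by its reverse.

D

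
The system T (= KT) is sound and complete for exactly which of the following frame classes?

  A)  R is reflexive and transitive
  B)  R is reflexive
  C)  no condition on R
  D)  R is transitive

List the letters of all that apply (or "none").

B

(A) this class determines S4, not T (= KT).
(B) T (= KT) is sound and complete for exactly this class.
(C) this class determines K, not T (= KT).
(D) this class determines K4, not T (= KT).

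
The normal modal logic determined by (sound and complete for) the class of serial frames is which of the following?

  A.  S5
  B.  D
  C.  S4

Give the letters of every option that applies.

(A) S5 is determined by the class of reflexive, symmetric, and transitive frames.
(B) D is determined by exactly this class.
(C) S4 is determined by the class of reflexive and transitive frames.

B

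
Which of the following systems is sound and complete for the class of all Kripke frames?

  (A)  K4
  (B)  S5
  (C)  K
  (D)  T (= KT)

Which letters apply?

C

(A) K4 is determined by the class of transitive frames.
(B) S5 is determined by the class of reflexive, symmetric, and transitive frames.
(C) K is determined by exactly this class.
(D) T (= KT) is determined by the class of reflexive frames.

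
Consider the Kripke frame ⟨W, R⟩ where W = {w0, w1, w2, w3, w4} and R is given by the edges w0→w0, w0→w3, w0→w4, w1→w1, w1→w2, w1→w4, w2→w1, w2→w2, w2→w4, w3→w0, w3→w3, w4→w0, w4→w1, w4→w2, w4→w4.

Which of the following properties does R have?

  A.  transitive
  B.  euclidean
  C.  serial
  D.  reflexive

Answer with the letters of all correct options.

C, D

(A) not transitive: w0 R w4 and w4 R w1 but not w0 R w1.
(B) not euclidean: w0 R w3 and w0 R w4 but not w3 R w4.
(C) serial: every world has an R-successor.
(D) reflexive: each world relates to itself.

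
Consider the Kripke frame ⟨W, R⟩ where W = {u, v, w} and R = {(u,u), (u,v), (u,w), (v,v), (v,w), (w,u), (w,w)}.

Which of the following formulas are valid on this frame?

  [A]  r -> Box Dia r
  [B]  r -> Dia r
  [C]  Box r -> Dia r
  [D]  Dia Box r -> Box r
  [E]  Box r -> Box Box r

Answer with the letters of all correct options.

R is reflexive: each world relates to itself.
R is not symmetric: u R v but not v R u.
R is not transitive: v R w and w R u but not v R u.
R is not euclidean: u R v and u R u but not v R u.
R is serial: every world has an R-successor.
(A) r -> Box Dia r is axiom B; it is valid on a frame exactly when R is symmetric. R is not symmetric, so not valid.
(B) r -> Dia r (the dual of axiom T) characterises the reflexive frames. R is reflexive — valid.
(C) Box r -> Dia r (axiom D) characterises the serial frames. R is serial — valid.
(D) Dia Box r -> Box r (the dual of axiom 5) characterises the euclidean frames. R is not euclidean — not valid.
(E) Box r -> Box Box r is axiom 4; it is valid on a frame exactly when R is transitive. R is not transitive, so not valid.

B, C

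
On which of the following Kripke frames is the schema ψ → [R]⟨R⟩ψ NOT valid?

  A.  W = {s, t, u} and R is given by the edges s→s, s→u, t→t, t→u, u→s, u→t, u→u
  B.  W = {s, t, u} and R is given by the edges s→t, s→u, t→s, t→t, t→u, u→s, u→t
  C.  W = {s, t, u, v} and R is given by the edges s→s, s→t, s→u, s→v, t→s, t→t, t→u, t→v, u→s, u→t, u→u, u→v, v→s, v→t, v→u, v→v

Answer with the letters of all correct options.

none

The schema ψ → [R]⟨R⟩ψ is axiom B; it is valid on a frame iff R is symmetric.
(A) R is symmetric (every R-edge is matched by its reverse), so the schema is valid here.
(B) R is symmetric (every R-edge is matched by its reverse), so the schema is valid here.
(C) R is symmetric (every R-edge is matched by its reverse), so the schema is valid here.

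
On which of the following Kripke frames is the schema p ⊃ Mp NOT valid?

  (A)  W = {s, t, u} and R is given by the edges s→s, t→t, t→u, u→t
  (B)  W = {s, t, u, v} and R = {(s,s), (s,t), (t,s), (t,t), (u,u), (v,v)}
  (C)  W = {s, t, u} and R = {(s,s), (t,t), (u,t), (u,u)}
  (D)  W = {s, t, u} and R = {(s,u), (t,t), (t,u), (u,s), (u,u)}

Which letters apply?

The schema p ⊃ Mp is the dual of axiom T; it is valid on a frame iff R is reflexive.
(A) R is not reflexive (not u R u), so the schema fails here.
(B) R is reflexive (each world relates to itself), so the schema is valid here.
(C) R is reflexive (each world relates to itself), so the schema is valid here.
(D) R is not reflexive (not s R s), so the schema fails here.

A, D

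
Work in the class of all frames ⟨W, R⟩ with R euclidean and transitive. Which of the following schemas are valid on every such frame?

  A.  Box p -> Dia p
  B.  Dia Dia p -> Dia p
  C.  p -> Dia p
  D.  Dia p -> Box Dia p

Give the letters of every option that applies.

B, D

(A) Box p -> Dia p (axiom D) characterises the serial frames. Such an R need not be serial — not valid.
(B) the dual of axiom 4: valid iff R is transitive. Every such R is transitive — valid.
(C) p -> Dia p is the dual of axiom T; it is valid on a frame exactly when R is reflexive. Such an R need not be reflexive, so not valid.
(D) Dia p -> Box Dia p is axiom 5; it is valid on a frame exactly when R is euclidean. Every such R is euclidean, so valid.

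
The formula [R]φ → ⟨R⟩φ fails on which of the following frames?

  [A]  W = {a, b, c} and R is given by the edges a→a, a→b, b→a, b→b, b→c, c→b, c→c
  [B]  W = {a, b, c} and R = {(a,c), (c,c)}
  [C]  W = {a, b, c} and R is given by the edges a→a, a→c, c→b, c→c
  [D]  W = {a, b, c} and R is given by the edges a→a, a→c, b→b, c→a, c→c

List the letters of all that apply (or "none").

B, C

The schema [R]φ → ⟨R⟩φ is axiom D; it is valid on a frame iff R is serial.
(A) R is serial (every world has an R-successor), so the schema is valid here.
(B) R is not serial (b has no R-successor), so the schema fails here.
(C) R is not serial (b has no R-successor), so the schema fails here.
(D) R is serial (every world has an R-successor), so the schema is valid here.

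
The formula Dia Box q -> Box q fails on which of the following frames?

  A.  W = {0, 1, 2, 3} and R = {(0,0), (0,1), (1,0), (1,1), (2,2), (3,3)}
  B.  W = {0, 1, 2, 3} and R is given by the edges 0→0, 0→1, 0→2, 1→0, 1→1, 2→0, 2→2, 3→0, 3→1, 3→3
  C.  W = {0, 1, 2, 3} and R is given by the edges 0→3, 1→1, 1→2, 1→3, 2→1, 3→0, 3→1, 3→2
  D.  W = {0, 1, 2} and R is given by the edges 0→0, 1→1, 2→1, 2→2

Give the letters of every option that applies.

B, C, D

The schema Dia Box q -> Box q is the dual of axiom 5; it is valid on a frame iff R is euclidean.
(A) R is euclidean (any two R-successors of the same world are R-related), so the schema is valid here.
(B) R is not euclidean (0 R 1 and 0 R 2 but not 1 R 2), so the schema fails here.
(C) R is not euclidean (1 R 2 and 1 R 3 but not 2 R 3), so the schema fails here.
(D) R is not euclidean (2 R 1 and 2 R 2 but not 1 R 2), so the schema fails here.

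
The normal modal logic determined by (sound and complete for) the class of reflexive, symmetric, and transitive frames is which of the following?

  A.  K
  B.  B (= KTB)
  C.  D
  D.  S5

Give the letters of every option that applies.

D

(A) K is determined by the class of arbitrary frames.
(B) B (= KTB) is determined by the class of reflexive and symmetric frames.
(C) D is determined by the class of serial frames.
(D) S5 is determined by exactly this class.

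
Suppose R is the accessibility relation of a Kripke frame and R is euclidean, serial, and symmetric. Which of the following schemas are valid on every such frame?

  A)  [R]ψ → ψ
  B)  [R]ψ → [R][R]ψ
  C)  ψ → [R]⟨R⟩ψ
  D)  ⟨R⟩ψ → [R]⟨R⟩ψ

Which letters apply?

Serial, symmetric and euclidean together give transitive (from symmetry + euclidean) and then reflexive; the relation is an equivalence.
(A) [R]ψ → ψ is axiom T; it is valid on a frame exactly when R is reflexive. Every such R is reflexive, so valid.
(B) axiom 4: valid iff R is transitive. Every such R is transitive — valid.
(C) ψ → [R]⟨R⟩ψ is axiom B, which corresponds to symmetry. Every such R is symmetric — valid.
(D) ⟨R⟩ψ → [R]⟨R⟩ψ (axiom 5) characterises the euclidean frames. Every such R is euclidean — valid.

A, B, C, D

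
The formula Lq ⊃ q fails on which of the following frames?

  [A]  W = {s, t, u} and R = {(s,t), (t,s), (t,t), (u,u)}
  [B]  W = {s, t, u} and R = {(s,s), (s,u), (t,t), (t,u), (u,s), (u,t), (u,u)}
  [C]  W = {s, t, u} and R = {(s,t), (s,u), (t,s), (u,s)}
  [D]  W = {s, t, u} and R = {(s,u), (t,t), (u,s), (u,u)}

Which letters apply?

A, C, D

The schema Lq ⊃ q is axiom T; it is valid on a frame iff R is reflexive.
(A) R is not reflexive (not s R s), so the schema fails here.
(B) R is reflexive (each world relates to itself), so the schema is valid here.
(C) R is not reflexive (not s R s), so the schema fails here.
(D) R is not reflexive (not s R s), so the schema fails here.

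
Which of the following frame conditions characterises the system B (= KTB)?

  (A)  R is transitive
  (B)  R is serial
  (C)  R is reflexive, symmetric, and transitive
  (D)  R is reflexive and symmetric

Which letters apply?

(A) this class determines K4, not B (= KTB).
(B) this class determines D, not B (= KTB).
(C) this class determines S5, not B (= KTB).
(D) B (= KTB) is sound and complete for exactly this class.

D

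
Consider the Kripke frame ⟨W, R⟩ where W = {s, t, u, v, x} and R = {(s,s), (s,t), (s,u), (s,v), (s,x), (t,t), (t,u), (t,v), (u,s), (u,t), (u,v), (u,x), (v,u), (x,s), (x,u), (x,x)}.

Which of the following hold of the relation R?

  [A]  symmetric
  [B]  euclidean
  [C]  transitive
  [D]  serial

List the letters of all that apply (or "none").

(A) not symmetric: s R t but not t R s.
(B) not euclidean: s R t and s R s but not t R s.
(C) not transitive: t R u and u R s but not t R s.
(D) serial: every world has an R-successor.

D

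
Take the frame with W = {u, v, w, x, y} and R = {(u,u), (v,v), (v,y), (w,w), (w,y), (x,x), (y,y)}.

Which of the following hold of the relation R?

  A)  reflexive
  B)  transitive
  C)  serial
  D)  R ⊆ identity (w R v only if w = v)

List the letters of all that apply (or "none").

A, B, C

(A) reflexive: each world relates to itself.
(B) transitive: R is closed under composition.
(C) serial: every world has an R-successor.
(D) not ⊆ identity: v R y with v ≠ y.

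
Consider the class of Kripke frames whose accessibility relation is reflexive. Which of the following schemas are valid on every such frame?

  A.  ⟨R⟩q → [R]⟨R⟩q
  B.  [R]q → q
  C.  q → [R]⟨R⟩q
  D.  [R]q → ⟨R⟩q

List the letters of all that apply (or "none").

A reflexive relation is serial.
(A) ⟨R⟩q → [R]⟨R⟩q is axiom 5; it is valid on a frame exactly when R is euclidean. Such an R need not be euclidean, so not valid.
(B) [R]q → q (axiom T) characterises the reflexive frames. Every such R is reflexive — valid.
(C) q → [R]⟨R⟩q is axiom B, which corresponds to symmetry. Such an R need not be symmetric — not valid.
(D) [R]q → ⟨R⟩q is axiom D, which corresponds to seriality. Every such R is serial — valid.

B, D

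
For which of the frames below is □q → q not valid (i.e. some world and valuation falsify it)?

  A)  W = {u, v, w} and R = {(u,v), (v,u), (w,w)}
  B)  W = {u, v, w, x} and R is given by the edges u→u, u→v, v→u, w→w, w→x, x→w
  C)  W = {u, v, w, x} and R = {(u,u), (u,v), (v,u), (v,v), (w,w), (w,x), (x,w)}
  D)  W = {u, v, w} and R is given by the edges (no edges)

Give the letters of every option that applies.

The schema □q → q is axiom T; it is valid on a frame iff R is reflexive.
(A) R is not reflexive (not u R u), so the schema fails here.
(B) R is not reflexive (not v R v), so the schema fails here.
(C) R is not reflexive (not x R x), so the schema fails here.
(D) R is not reflexive (not u R u), so the schema fails here.

A, B, C, D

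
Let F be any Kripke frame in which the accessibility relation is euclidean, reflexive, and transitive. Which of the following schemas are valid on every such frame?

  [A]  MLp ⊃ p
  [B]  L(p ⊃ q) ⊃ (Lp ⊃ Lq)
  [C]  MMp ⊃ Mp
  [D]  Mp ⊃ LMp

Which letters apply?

A, B, C, D

A relation that is euclidean, reflexive, and transitive is also serial and symmetric.
(A) MLp ⊃ p is the dual of axiom B, which corresponds to symmetry. Every such R is symmetric — valid.
(B) L(p ⊃ q) ⊃ (Lp ⊃ Lq) is axiom K, valid on every Kripke frame — valid.
(C) MMp ⊃ Mp is the dual of axiom 4; it is valid on a frame exactly when R is transitive. Every such R is transitive, so valid.
(D) Mp ⊃ LMp (axiom 5) characterises the euclidean frames. Every such R is euclidean — valid.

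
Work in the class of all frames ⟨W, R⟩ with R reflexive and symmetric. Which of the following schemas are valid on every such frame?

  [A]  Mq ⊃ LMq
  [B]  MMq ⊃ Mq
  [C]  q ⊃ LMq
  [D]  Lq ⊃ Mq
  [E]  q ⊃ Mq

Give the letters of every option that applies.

Reflexive relations are serial.
(A) Mq ⊃ LMq is axiom 5; it is valid on a frame exactly when R is euclidean. Such an R need not be euclidean, so not valid.
(B) MMq ⊃ Mq (the dual of axiom 4) characterises the transitive frames. Such an R need not be transitive — not valid.
(C) q ⊃ LMq is axiom B; it is valid on a frame exactly when R is symmetric. Every such R is symmetric, so valid.
(D) Lq ⊃ Mq is axiom D; it is valid on a frame exactly when R is serial. Every such R is serial, so valid.
(E) q ⊃ Mq (the dual of axiom T) characterises the reflexive frames. Every such R is reflexive — valid.

C, D, E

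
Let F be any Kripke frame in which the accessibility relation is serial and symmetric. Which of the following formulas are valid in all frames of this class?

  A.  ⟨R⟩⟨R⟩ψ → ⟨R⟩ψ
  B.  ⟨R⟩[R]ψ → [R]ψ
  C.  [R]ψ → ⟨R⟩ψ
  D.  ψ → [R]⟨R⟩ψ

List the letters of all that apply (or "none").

(A) ⟨R⟩⟨R⟩ψ → ⟨R⟩ψ (the dual of axiom 4) characterises the transitive frames. Such an R need not be transitive — not valid.
(B) ⟨R⟩[R]ψ → [R]ψ is the dual of axiom 5, which corresponds to the euclidean property. Such an R need not be euclidean — not valid.
(C) [R]ψ → ⟨R⟩ψ (axiom D) characterises the serial frames. Every such R is serial — valid.
(D) ψ → [R]⟨R⟩ψ is axiom B, which corresponds to symmetry. Every such R is symmetric — valid.

C, D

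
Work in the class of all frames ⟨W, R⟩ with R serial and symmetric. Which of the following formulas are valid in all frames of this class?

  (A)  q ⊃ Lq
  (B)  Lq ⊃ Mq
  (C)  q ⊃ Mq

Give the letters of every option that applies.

B

(A) q ⊃ Lq is equivalent to ◇p→p; it holds exactly when R ⊆ identity. Such an R need not be a subset of the identity — not valid.
(B) axiom D: valid iff R is serial. Every such R is serial — valid.
(C) the dual of axiom T: valid iff R is reflexive. Such an R need not be reflexive — not valid.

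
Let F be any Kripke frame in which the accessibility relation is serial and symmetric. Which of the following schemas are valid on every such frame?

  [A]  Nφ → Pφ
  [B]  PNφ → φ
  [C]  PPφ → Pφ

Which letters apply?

(A) Nφ → Pφ is axiom D, which corresponds to seriality. Every such R is serial — valid.
(B) PNφ → φ (the dual of axiom B) characterises the symmetric frames. Every such R is symmetric — valid.
(C) the dual of axiom 4: valid iff R is transitive. Such an R need not be transitive — not valid.

A, B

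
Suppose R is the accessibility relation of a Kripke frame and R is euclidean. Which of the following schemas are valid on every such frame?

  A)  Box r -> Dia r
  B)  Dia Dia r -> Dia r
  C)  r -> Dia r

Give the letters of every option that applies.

none

(A) Box r -> Dia r is axiom D; it is valid on a frame exactly when R is serial. Such an R need not be serial, so not valid.
(B) Dia Dia r -> Dia r is the dual of axiom 4; it is valid on a frame exactly when R is transitive. Such an R need not be transitive, so not valid.
(C) the dual of axiom T: valid iff R is reflexive. Such an R need not be reflexive — not valid.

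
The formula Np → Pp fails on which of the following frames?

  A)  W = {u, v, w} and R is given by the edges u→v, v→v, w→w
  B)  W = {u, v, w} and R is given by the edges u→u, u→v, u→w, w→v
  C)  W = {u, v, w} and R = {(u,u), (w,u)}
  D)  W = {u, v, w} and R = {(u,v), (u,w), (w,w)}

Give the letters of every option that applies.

The schema Np → Pp is axiom D; it is valid on a frame iff R is serial.
(A) R is serial (every world has an R-successor), so the schema is valid here.
(B) R is not serial (v has no R-successor), so the schema fails here.
(C) R is not serial (v has no R-successor), so the schema fails here.
(D) R is not serial (v has no R-successor), so the schema fails here.

B, C, D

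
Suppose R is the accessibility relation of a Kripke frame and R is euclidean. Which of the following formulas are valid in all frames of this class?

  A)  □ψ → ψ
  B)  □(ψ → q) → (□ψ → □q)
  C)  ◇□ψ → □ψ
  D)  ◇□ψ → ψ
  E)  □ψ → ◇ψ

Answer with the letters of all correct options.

(A) axiom T: valid iff R is reflexive. Such an R need not be reflexive — not valid.
(B) □(ψ → q) → (□ψ → □q) is the K axiom; it holds on all frames — valid.
(C) ◇□ψ → □ψ is the dual of axiom 5; it is valid on a frame exactly when R is euclidean. Every such R is euclidean, so valid.
(D) the dual of axiom B: valid iff R is symmetric. Such an R need not be symmetric — not valid.
(E) axiom D: valid iff R is serial. Such an R need not be serial — not valid.

B, C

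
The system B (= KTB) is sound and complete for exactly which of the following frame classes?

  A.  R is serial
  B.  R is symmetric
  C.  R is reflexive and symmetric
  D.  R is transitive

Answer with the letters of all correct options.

C

(A) this class determines D, not B (= KTB).
(B) this class determines KB, not B (= KTB).
(C) B (= KTB) is sound and complete for exactly this class.
(D) this class determines K4, not B (= KTB).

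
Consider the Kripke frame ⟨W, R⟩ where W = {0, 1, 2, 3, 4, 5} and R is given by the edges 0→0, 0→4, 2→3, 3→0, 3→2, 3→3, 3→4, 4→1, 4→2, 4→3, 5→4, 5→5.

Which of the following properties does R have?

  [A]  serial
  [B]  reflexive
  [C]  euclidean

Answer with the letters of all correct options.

none

(A) not serial: 1 has no R-successor.
(B) not reflexive: not 1 R 1.
(C) not euclidean: 0 R 4 and 0 R 0 but not 4 R 0.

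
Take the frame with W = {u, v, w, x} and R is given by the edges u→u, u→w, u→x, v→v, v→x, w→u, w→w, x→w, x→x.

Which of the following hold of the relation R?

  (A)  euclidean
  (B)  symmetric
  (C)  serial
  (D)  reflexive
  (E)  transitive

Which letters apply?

(A) not euclidean: u R w and u R x but not w R x.
(B) not symmetric: u R x but not x R u.
(C) serial: every world has an R-successor.
(D) reflexive: each world relates to itself.
(E) not transitive: v R x and x R w but not v R w.

C, D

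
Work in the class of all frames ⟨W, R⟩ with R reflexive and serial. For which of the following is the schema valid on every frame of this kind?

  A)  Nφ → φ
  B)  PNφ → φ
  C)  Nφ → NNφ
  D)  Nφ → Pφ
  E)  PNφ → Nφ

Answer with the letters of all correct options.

(A) Nφ → φ is axiom T, which corresponds to reflexivity. Every such R is reflexive — valid.
(B) the dual of axiom B: valid iff R is symmetric. Such an R need not be symmetric — not valid.
(C) Nφ → NNφ is axiom 4; it is valid on a frame exactly when R is transitive. Such an R need not be transitive, so not valid.
(D) Nφ → Pφ (axiom D) characterises the serial frames. Every such R is serial — valid.
(E) the dual of axiom 5: valid iff R is euclidean. Such an R need not be euclidean — not valid.

A, D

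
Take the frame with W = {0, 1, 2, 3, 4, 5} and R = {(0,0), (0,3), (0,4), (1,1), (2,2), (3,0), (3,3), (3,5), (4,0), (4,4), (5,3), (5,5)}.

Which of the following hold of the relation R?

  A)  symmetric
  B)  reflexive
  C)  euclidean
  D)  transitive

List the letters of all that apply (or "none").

(A) symmetric: every R-edge is matched by its reverse.
(B) reflexive: each world relates to itself.
(C) not euclidean: 0 R 3 and 0 R 4 but not 3 R 4.
(D) not transitive: 0 R 3 and 3 R 5 but not 0 R 5.

A, B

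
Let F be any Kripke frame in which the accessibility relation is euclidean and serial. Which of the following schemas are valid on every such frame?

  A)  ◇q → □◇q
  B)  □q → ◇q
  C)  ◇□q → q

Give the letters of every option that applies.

A, B

(A) axiom 5: valid iff R is euclidean. Every such R is euclidean — valid.
(B) □q → ◇q is axiom D, which corresponds to seriality. Every such R is serial — valid.
(C) the dual of axiom B: valid iff R is symmetric. Such an R need not be symmetric — not valid.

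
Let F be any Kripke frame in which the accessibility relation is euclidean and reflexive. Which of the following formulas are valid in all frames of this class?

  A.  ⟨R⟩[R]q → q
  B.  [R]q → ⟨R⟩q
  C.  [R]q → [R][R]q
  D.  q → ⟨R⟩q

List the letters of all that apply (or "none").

A, B, C, D

A reflexive euclidean relation is also symmetric (from wRw and wRv the euclidean condition gives vRw) and hence transitive; it is an equivalence relation.
(A) ⟨R⟩[R]q → q is the dual of axiom B; it is valid on a frame exactly when R is symmetric. Every such R is symmetric, so valid.
(B) [R]q → ⟨R⟩q is axiom D, which corresponds to seriality. Every such R is serial — valid.
(C) axiom 4: valid iff R is transitive. Every such R is transitive — valid.
(D) the dual of axiom T: valid iff R is reflexive. Every such R is reflexive — valid.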